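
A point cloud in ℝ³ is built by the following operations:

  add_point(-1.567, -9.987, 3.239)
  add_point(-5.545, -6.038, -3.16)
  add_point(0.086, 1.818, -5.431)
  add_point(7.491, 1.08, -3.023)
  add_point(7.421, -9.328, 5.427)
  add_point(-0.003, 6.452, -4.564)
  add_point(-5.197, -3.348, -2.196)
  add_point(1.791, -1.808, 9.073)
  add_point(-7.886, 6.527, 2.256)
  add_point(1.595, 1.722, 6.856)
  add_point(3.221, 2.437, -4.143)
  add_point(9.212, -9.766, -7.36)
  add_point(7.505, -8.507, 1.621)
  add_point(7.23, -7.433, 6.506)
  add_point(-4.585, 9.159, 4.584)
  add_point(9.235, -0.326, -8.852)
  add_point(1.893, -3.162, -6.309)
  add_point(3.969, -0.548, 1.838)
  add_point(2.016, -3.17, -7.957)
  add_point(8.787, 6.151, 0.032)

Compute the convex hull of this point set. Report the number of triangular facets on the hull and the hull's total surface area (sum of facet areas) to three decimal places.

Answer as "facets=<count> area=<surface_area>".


Hull vertices (13/20): indices [0, 1, 4, 5, 7, 8, 9, 11, 13, 14, 15, 18, 19].

Facet areas (half cross-product norm):
  f1: (p7, p0, p8) → 76.6496
  f2: (p1, p0, p8) → 57.7823
  f3: (p4, p7, p0) → 42.7613
  f4: (p14, p7, p8) → 32.4115
  f5: (p5, p1, p8) → 66.6417
  f6: (p5, p14, p8) → 24.6307
  f7: (p5, p19, p15) → 51.7263
  f8: (p5, p14, p19) → 52.5106
  f9: (p11, p1, p0) → 62.9972
  f10: (p11, p4, p0) → 59.5963
  f11: (p11, p19, p15) → 46.8161
  f12: (p11, p4, p19) → 101.2179
  f13: (p13, p19, p7) → 56.7577
  f14: (p13, p4, p7) → 5.3763
  f15: (p13, p4, p19) → 13.7470
  f16: (p9, p19, p7) → 17.2603
  f17: (p9, p14, p7) → 12.8633
  f18: (p9, p14, p19) → 53.8916
  f19: (p18, p11, p15) → 34.5268
  f20: (p18, p11, p1) → 42.9856
  f21: (p18, p5, p15) → 40.3228
  f22: (p18, p5, p1) → 48.8554
Σ area = 1002.328

Euler characteristic 13−33+22 = 2 ✓

facets=22 area=1002.328


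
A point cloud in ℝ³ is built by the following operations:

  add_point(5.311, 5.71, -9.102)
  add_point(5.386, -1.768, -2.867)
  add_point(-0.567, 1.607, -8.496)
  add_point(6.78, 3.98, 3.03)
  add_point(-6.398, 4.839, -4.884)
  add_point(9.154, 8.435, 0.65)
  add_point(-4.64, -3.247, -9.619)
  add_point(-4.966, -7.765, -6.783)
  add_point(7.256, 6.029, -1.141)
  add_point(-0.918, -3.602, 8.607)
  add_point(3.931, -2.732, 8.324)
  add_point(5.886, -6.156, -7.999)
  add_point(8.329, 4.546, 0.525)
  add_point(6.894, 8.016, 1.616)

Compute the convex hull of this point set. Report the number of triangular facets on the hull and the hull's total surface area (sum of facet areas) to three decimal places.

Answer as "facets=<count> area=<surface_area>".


Extreme-point indices: [0, 4, 5, 6, 7, 9, 10, 11, 12, 13] — 10 of 14 on the boundary.

Facet areas (half cross-product norm):
  f1: (p9, p7, p4) → 98.4285
  f2: (p0, p5, p4) → 67.4876
  f3: (p13, p5, p4) → 14.0895
  f4: (p13, p9, p4) → 108.3965
  f5: (p10, p13, p5) → 13.5999
  f6: (p10, p13, p9) → 29.4368
  f7: (p6, p7, p4) → 22.8497
  f8: (p6, p0, p4) → 57.0627
  f9: (p12, p10, p5) → 16.9404
  f10: (p11, p12, p10) → 79.4130
  f11: (p11, p9, p7) → 89.3671
  f12: (p11, p10, p9) → 41.0568
  f13: (p11, p6, p7) → 28.6204
  f14: (p11, p6, p0) → 62.3615
  f15: (p11, p0, p5) → 63.8784
  f16: (p11, p12, p5) → 16.2612
Σ area = 809.250

Euler: V−E+F = 10−24+16 = 2.

facets=16 area=809.250


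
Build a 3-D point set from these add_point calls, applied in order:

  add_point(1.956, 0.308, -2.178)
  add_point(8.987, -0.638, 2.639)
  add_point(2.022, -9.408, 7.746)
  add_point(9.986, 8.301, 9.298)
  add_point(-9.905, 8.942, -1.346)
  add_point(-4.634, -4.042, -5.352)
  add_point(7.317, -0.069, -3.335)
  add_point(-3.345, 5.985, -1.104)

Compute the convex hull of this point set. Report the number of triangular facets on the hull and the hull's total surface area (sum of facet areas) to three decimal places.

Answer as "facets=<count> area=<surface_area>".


Hull vertices (6/8): indices [1, 2, 3, 4, 5, 6].

Per-facet area ½‖(b−a)×(c−a)‖:
  f1: (p2, p3, p4) → 204.0304
  f2: (p5, p2, p4) → 110.9443
  f3: (p6, p3, p4) → 147.8252
  f4: (p6, p5, p4) → 92.9309
  f5: (p6, p5, p2) → 90.3262
  f6: (p1, p2, p3) → 63.9122
  f7: (p1, p6, p3) → 29.7382
  f8: (p1, p6, p2) → 36.4313
Σ area = 776.139

Euler: V−E+F = 6−12+8 = 2.

facets=8 area=776.139


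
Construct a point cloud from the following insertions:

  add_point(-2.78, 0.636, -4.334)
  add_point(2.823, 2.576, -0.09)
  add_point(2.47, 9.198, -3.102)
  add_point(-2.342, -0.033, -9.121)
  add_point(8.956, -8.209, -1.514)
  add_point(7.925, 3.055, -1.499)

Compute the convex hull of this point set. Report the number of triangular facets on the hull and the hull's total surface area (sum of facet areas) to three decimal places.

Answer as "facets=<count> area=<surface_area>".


facets=8 area=304.158

Hull vertices (6/6): indices [0, 1, 2, 3, 4, 5].

Per-facet area ½‖(b−a)×(c−a)‖:
  f1: (p3, p4, p0) → 36.2920
  f2: (p3, p2, p0) → 24.1079
  f3: (p1, p4, p0) → 45.3800
  f4: (p1, p2, p0) → 26.5368
  f5: (p5, p1, p4) → 30.0570
  f6: (p5, p1, p2) → 19.1495
  f7: (p5, p3, p4) → 73.3963
  f8: (p5, p3, p2) → 49.2387
Σ area = 304.158

Euler characteristic 6−12+8 = 2 ✓


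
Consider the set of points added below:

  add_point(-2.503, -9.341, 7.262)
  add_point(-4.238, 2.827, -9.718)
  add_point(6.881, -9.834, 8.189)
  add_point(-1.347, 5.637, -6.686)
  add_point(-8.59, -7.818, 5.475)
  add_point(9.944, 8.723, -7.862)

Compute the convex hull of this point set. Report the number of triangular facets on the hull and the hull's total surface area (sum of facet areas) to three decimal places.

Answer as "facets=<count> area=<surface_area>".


facets=8 area=705.694

6 of the 6 inputs are extreme points: [0, 1, 2, 3, 4, 5].

Area of each hull facet:
  f1: (p1, p2, p5) → 181.0949
  f2: (p3, p5, p4) → 91.9871
  f3: (p3, p1, p4) → 48.0277
  f4: (p3, p1, p5) → 22.8952
  f5: (p0, p5, p4) → 86.2684
  f6: (p0, p2, p5) → 116.7148
  f7: (p0, p1, p4) → 61.5829
  f8: (p0, p1, p2) → 97.1228
Σ area = 705.694

Euler: V−E+F = 6−12+8 = 2.


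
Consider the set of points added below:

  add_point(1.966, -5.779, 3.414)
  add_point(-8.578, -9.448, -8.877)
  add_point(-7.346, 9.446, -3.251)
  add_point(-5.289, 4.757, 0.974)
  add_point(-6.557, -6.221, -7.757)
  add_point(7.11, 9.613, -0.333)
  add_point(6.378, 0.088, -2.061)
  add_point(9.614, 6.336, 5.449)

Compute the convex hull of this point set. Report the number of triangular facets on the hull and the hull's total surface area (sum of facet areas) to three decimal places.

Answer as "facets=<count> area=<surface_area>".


facets=12 area=714.751

Extreme-point indices: [0, 1, 2, 3, 4, 5, 6, 7] — 8 of 8 on the boundary.

Facet areas (half cross-product norm):
  f1: (p2, p5, p7) → 45.3130
  f2: (p6, p5, p7) → 33.0829
  f3: (p6, p0, p1) → 76.0279
  f4: (p6, p0, p7) → 46.8655
  f5: (p4, p2, p1) → 17.8823
  f6: (p4, p2, p5) → 120.3369
  f7: (p4, p6, p1) → 15.6313
  f8: (p4, p6, p5) → 63.7830
  f9: (p3, p2, p7) → 47.4412
  f10: (p3, p0, p7) → 88.0337
  f11: (p3, p2, p1) → 57.6920
  f12: (p3, p0, p1) → 102.6617
Σ area = 714.751

Euler: V−E+F = 8−18+12 = 2.


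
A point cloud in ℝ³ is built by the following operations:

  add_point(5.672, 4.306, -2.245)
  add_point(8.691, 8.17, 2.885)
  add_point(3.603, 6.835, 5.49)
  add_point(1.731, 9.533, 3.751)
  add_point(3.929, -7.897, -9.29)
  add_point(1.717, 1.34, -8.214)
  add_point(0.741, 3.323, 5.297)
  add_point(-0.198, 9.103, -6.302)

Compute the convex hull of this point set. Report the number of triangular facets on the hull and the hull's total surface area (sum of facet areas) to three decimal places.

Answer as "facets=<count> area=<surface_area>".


Points on the hull: [1, 2, 3, 4, 5, 6, 7] (7 of 8).

Triangle areas on the boundary:
  f1: (p6, p4, p7) → 110.2504
  f2: (p6, p4, p1) → 89.7691
  f3: (p6, p2, p1) → 9.4476
  f4: (p5, p1, p7) → 52.5802
  f5: (p5, p4, p7) → 4.7857
  f6: (p5, p4, p1) → 64.0504
  f7: (p3, p1, p7) → 36.5428
  f8: (p3, p2, p1) → 10.8837
  f9: (p3, p6, p7) → 32.7171
  f10: (p3, p6, p2) → 8.2100
Σ area = 419.237

Euler characteristic 7−15+10 = 2 ✓

facets=10 area=419.237


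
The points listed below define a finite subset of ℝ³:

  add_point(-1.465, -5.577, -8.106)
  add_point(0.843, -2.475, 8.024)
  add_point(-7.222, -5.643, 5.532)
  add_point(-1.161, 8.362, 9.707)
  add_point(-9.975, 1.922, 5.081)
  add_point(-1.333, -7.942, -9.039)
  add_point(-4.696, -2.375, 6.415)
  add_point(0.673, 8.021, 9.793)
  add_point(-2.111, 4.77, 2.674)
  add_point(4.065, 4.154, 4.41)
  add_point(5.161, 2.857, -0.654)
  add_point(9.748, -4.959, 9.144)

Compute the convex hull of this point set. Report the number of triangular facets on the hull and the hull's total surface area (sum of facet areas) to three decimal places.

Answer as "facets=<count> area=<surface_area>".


11 of the 12 inputs are extreme points: [0, 1, 2, 3, 4, 5, 7, 8, 9, 10, 11].

Per-facet area ½‖(b−a)×(c−a)‖:
  f1: (p9, p7, p11) → 41.2116
  f2: (p2, p5, p4) → 62.5906
  f3: (p2, p5, p11) → 135.9868
  f4: (p1, p2, p11) → 25.4731
  f5: (p0, p5, p4) → 15.7307
  f6: (p0, p8, p4) → 65.0791
  f7: (p3, p1, p2) → 48.9985
  f8: (p3, p2, p4) → 46.4697
  f9: (p3, p7, p11) → 10.4236
  f10: (p3, p1, p11) → 47.2761
  f11: (p3, p8, p4) → 34.6114
  f12: (p10, p0, p8) → 53.5742
  f13: (p10, p9, p7) → 8.4555
  f14: (p10, p0, p5) → 10.3465
  f15: (p10, p3, p7) → 10.7371
  f16: (p10, p3, p8) → 30.5446
  f17: (p10, p5, p11) → 100.0640
  f18: (p10, p9, p11) → 31.2037
Σ area = 778.777

Check V−E+F: 11 − 27 + 18 = 2.

facets=18 area=778.777


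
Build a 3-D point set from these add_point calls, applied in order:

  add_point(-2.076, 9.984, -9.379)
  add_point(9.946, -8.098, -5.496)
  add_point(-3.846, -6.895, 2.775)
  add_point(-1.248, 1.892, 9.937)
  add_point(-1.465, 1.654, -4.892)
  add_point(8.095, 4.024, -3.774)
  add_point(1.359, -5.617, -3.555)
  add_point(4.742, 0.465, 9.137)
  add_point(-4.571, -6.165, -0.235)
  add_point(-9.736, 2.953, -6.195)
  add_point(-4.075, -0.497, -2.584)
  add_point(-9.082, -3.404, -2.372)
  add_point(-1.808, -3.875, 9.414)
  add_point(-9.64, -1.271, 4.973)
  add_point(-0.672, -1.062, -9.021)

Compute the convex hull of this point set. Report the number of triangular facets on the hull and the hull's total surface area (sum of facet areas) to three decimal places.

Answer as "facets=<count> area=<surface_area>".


facets=20 area=997.580

12 of the 15 inputs are extreme points: [0, 1, 2, 3, 5, 7, 8, 9, 11, 12, 13, 14].

Facet areas (half cross-product norm):
  f1: (p14, p0, p9) → 50.1135
  f2: (p14, p0, p1) → 56.7099
  f3: (p5, p0, p1) → 69.8152
  f4: (p13, p0, p9) → 56.3387
  f5: (p13, p3, p0) → 100.2365
  f6: (p12, p2, p1) → 59.1376
  f7: (p12, p13, p3) → 26.9447
  f8: (p12, p13, p2) → 30.1060
  f9: (p11, p14, p1) → 68.1835
  f10: (p11, p14, p9) → 36.9676
  f11: (p11, p13, p9) → 27.6627
  f12: (p11, p13, p2) → 27.9922
  f13: (p7, p3, p0) → 65.0687
  f14: (p7, p5, p0) → 85.0574
  f15: (p7, p5, p1) → 85.1613
  f16: (p7, p12, p1) → 69.7168
  f17: (p7, p12, p3) → 17.8671
  f18: (p8, p2, p1) → 24.6734
  f19: (p8, p11, p1) → 32.9004
  f20: (p8, p11, p2) → 6.9269
Σ area = 997.580

Euler: V−E+F = 12−30+20 = 2.


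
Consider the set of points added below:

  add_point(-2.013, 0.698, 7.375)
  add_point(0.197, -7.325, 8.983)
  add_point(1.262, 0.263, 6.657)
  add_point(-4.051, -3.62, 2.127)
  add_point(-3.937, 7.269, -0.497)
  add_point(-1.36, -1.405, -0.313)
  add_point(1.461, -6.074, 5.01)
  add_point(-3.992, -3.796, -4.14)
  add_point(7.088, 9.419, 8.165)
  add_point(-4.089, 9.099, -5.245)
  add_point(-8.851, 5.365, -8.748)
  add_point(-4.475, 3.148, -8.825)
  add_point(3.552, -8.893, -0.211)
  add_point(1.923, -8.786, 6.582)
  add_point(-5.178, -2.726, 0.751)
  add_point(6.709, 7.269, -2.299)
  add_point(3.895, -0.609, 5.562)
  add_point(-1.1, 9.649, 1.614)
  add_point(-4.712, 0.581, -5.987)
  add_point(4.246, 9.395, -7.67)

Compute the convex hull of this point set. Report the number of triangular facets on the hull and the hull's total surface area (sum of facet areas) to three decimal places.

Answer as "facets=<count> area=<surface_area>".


facets=24 area=911.105

Hull vertices (14/20): indices [0, 1, 4, 7, 8, 9, 10, 11, 12, 13, 14, 15, 17, 19].

Area of each hull facet:
  f1: (p0, p1, p8) → 47.6925
  f2: (p9, p19, p10) → 25.7144
  f3: (p15, p12, p8) → 88.4371
  f4: (p15, p19, p8) → 20.8730
  f5: (p15, p19, p12) → 48.5713
  f6: (p14, p0, p10) → 47.1897
  f7: (p14, p0, p1) → 33.9757
  f8: (p14, p7, p10) → 28.9840
  f9: (p14, p7, p1) → 23.8729
  f10: (p13, p7, p12) → 33.9391
  f11: (p13, p7, p1) → 21.4133
  f12: (p13, p12, p8) → 66.2999
  f13: (p13, p1, p8) → 29.4163
  f14: (p11, p19, p12) → 90.8228
  f15: (p11, p7, p12) → 30.0940
  f16: (p11, p19, p10) → 23.5336
  f17: (p11, p7, p10) → 18.7120
  f18: (p17, p0, p8) → 53.6477
  f19: (p17, p19, p8) → 55.5536
  f20: (p17, p9, p19) → 32.3059
  f21: (p17, p9, p10) → 16.7811
  f22: (p4, p0, p10) → 40.6271
  f23: (p4, p17, p10) → 10.6470
  f24: (p4, p17, p0) → 22.0015
Σ area = 911.105

Euler: V−E+F = 14−36+24 = 2.


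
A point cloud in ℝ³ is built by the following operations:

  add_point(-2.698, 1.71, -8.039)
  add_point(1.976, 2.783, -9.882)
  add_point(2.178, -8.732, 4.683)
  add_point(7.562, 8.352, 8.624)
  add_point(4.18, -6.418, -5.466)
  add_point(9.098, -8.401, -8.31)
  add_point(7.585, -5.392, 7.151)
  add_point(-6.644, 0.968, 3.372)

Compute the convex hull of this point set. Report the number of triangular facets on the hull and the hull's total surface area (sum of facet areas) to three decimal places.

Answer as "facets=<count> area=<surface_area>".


facets=12 area=809.878

8 of the 8 inputs are extreme points: [0, 1, 2, 3, 4, 5, 6, 7].

Triangle areas on the boundary:
  f1: (p1, p3, p5) → 134.2599
  f2: (p0, p1, p5) → 33.0426
  f3: (p0, p2, p7) → 79.4489
  f4: (p0, p3, p7) → 101.9114
  f5: (p0, p1, p3) → 51.6657
  f6: (p6, p3, p5) → 104.5509
  f7: (p6, p2, p5) → 50.0908
  f8: (p6, p3, p7) → 102.9433
  f9: (p6, p2, p7) → 43.9527
  f10: (p4, p2, p5) → 26.9453
  f11: (p4, p0, p5) → 25.1375
  f12: (p4, p0, p2) → 55.9294
Σ area = 809.878

Euler characteristic 8−18+12 = 2 ✓


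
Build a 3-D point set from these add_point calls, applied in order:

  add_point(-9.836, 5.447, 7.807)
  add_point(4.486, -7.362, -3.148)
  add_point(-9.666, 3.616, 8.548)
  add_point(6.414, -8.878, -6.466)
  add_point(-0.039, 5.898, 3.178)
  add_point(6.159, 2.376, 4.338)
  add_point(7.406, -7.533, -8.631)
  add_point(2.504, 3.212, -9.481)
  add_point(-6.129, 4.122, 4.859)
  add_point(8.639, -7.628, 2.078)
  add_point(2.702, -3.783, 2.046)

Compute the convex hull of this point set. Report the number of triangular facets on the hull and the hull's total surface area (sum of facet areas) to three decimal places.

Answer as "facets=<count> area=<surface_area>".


Points on the hull: [0, 1, 2, 3, 4, 5, 6, 7, 9] (9 of 11).

Triangle areas on the boundary:
  f1: (p7, p4, p0) → 58.4873
  f2: (p5, p4, p0) → 28.4813
  f3: (p5, p7, p4) → 47.3344
  f4: (p1, p3, p9) → 13.0389
  f5: (p6, p3, p9) → 9.7641
  f6: (p6, p3, p7) → 15.1506
  f7: (p6, p5, p9) → 55.9710
  f8: (p6, p5, p7) → 82.5411
  f9: (p2, p5, p0) → 16.2531
  f10: (p2, p5, p9) → 81.0645
  f11: (p2, p1, p9) → 71.4522
  f12: (p2, p1, p3) → 15.3722
  f13: (p2, p7, p0) → 20.9110
  f14: (p2, p3, p7) → 142.0554
Σ area = 657.877

Euler: V−E+F = 9−21+14 = 2.

facets=14 area=657.877


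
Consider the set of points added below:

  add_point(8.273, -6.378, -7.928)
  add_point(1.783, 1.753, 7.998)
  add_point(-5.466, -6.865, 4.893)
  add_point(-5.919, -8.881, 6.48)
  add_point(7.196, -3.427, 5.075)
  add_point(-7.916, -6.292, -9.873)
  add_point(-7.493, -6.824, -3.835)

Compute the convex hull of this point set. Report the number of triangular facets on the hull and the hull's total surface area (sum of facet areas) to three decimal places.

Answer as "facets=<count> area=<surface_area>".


7 of the 7 inputs are extreme points: [0, 1, 2, 3, 4, 5, 6].

Per-facet area ½‖(b−a)×(c−a)‖:
  f1: (p1, p0, p5) → 150.5146
  f2: (p3, p0, p5) → 132.0990
  f3: (p4, p1, p0) → 44.9391
  f4: (p4, p3, p0) → 95.1182
  f5: (p4, p3, p1) → 52.3965
  f6: (p6, p1, p5) → 38.8854
  f7: (p6, p3, p5) → 4.3153
  f8: (p2, p3, p1) → 13.0274
  f9: (p2, p6, p1) → 48.0592
  f10: (p2, p6, p3) → 9.6901
Σ area = 589.045

Euler characteristic 7−15+10 = 2 ✓

facets=10 area=589.045


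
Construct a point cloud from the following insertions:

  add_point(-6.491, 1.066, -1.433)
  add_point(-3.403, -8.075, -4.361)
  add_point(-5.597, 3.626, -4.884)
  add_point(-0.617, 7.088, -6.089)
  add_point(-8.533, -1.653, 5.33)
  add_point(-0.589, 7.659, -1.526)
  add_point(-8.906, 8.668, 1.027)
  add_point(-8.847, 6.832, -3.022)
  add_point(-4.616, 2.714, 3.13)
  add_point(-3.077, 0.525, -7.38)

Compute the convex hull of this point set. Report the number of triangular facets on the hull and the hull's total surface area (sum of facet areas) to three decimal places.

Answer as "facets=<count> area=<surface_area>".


Points on the hull: [1, 3, 4, 5, 6, 7, 8, 9] (8 of 10).

Facet areas (half cross-product norm):
  f1: (p8, p5, p6) → 28.0681
  f2: (p8, p4, p6) → 22.8936
  f3: (p8, p1, p5) → 51.6314
  f4: (p8, p4, p1) → 39.2419
  f5: (p7, p9, p1) → 39.1186
  f6: (p7, p4, p6) → 24.8607
  f7: (p7, p4, p1) → 74.6462
  f8: (p3, p1, p5) → 35.6679
  f9: (p3, p9, p1) → 18.5676
  f10: (p3, p7, p9) → 29.9939
  f11: (p3, p5, p6) → 19.2249
  f12: (p3, p7, p6) → 18.5179
Σ area = 402.433

Euler: V−E+F = 8−18+12 = 2.

facets=12 area=402.433


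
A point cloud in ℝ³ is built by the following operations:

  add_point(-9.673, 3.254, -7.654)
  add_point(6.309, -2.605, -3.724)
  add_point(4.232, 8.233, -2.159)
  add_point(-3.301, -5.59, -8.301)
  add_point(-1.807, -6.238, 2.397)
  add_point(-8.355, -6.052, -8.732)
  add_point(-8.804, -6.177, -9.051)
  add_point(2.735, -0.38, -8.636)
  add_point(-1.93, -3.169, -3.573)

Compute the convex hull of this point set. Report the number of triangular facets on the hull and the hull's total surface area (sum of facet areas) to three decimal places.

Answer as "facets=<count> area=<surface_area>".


facets=10 area=515.177

Hull vertices (7/9): indices [0, 1, 2, 3, 4, 6, 7].

Triangle areas on the boundary:
  f1: (p4, p2, p0) → 110.7442
  f2: (p4, p2, p1) → 59.8105
  f3: (p6, p4, p0) → 64.0539
  f4: (p7, p2, p0) → 69.8896
  f5: (p7, p2, p1) → 34.0228
  f6: (p7, p6, p0) → 57.5623
  f7: (p3, p7, p1) → 25.4758
  f8: (p3, p7, p6) → 13.1227
  f9: (p3, p4, p1) → 51.3380
  f10: (p3, p6, p4) → 29.1575
Σ area = 515.177

Check V−E+F: 7 − 15 + 10 = 2.


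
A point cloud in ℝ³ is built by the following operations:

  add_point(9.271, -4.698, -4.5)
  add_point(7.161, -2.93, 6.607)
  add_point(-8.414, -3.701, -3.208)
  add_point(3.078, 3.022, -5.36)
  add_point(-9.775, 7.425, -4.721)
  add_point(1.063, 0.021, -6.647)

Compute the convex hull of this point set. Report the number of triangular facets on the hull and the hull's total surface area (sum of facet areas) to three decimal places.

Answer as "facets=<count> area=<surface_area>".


facets=8 area=492.907

Extreme-point indices: [0, 1, 2, 3, 4, 5] — 6 of 6 on the boundary.

Per-facet area ½‖(b−a)×(c−a)‖:
  f1: (p2, p5, p4) → 58.3915
  f2: (p2, p1, p4) → 103.2940
  f3: (p2, p5, p0) → 44.9812
  f4: (p2, p1, p0) → 98.0407
  f5: (p3, p5, p4) → 25.4110
  f6: (p3, p5, p0) → 18.4471
  f7: (p3, p1, p4) → 88.1534
  f8: (p3, p1, p0) → 56.1880
Σ area = 492.907

Check V−E+F: 6 − 12 + 8 = 2.


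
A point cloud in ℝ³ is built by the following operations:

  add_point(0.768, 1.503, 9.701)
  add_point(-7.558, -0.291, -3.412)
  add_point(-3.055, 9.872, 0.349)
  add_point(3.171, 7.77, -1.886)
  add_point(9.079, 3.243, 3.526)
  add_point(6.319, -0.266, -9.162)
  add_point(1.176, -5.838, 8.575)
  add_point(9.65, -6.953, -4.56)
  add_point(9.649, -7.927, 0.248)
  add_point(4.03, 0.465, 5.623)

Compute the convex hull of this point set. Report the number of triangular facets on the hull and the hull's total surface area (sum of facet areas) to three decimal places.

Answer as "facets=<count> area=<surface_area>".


Extreme-point indices: [0, 1, 2, 3, 4, 5, 6, 7, 8] — 9 of 10 on the boundary.

Triangle areas on the boundary:
  f1: (p0, p2, p1) → 75.2242
  f2: (p4, p0, p2) → 65.8201
  f3: (p5, p7, p1) → 65.1682
  f4: (p5, p2, p1) → 85.7048
  f5: (p5, p4, p7) → 54.7317
  f6: (p6, p0, p1) → 56.8425
  f7: (p6, p4, p0) → 39.0275
  f8: (p3, p4, p2) → 26.9728
  f9: (p3, p5, p2) → 28.9662
  f10: (p3, p5, p4) → 51.3522
  f11: (p8, p7, p1) → 45.3461
  f12: (p8, p6, p1) → 95.2352
  f13: (p8, p4, p7) → 28.4834
  f14: (p8, p6, p4) → 64.5912
Σ area = 783.466

Euler characteristic 9−21+14 = 2 ✓

facets=14 area=783.466


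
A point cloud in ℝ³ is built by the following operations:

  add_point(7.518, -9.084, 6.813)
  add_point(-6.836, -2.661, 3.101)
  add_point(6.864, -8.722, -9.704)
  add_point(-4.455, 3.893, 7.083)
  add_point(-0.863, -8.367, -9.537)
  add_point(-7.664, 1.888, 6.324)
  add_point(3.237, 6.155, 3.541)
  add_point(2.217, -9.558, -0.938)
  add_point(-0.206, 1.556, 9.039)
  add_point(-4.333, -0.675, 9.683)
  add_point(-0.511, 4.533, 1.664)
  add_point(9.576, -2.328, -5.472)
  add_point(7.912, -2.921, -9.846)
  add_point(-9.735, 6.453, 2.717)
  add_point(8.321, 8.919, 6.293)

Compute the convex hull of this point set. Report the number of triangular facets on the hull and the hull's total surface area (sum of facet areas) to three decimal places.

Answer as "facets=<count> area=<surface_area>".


facets=22 area=1071.210

Hull vertices (13/15): indices [0, 1, 2, 3, 4, 5, 7, 8, 9, 11, 12, 13, 14].

Triangle areas on the boundary:
  f1: (p12, p14, p13) → 179.8239
  f2: (p12, p14, p11) → 26.4070
  f3: (p12, p4, p13) → 109.4067
  f4: (p3, p14, p13) → 43.3037
  f5: (p3, p9, p13) → 15.1447
  f6: (p3, p9, p14) → 34.1951
  f7: (p8, p9, p14) → 6.4258
  f8: (p1, p4, p13) → 64.6691
  f9: (p0, p8, p9) → 31.2088
  f10: (p0, p1, p9) → 54.1051
  f11: (p0, p14, p11) → 110.0575
  f12: (p0, p8, p14) → 77.2504
  f13: (p5, p9, p13) → 6.3371
  f14: (p5, p1, p13) → 16.5355
  f15: (p5, p1, p9) → 15.0555
  f16: (p2, p12, p4) → 22.6086
  f17: (p2, p12, p11) → 13.7195
  f18: (p2, p0, p11) → 57.6026
  f19: (p7, p1, p4) → 55.6153
  f20: (p7, p0, p1) → 56.3753
  f21: (p7, p2, p4) → 33.7632
  f22: (p7, p2, p0) → 41.6000
Σ area = 1071.210

Check V−E+F: 13 − 33 + 22 = 2.


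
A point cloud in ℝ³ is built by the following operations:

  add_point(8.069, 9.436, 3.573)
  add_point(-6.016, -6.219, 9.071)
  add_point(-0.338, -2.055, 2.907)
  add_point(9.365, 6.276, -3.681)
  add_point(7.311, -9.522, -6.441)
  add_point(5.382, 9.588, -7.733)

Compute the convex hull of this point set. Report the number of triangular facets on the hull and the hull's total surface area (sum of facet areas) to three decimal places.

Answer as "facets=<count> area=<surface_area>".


facets=6 area=649.989

Points on the hull: [0, 1, 3, 4, 5] (5 of 6).

Triangle areas on the boundary:
  f1: (p5, p4, p1) → 196.4055
  f2: (p5, p4, p3) → 50.5482
  f3: (p0, p4, p1) → 196.4138
  f4: (p0, p4, p3) → 55.4041
  f5: (p0, p5, p1) → 125.7664
  f6: (p0, p5, p3) → 25.4511
Σ area = 649.989

Euler: V−E+F = 5−9+6 = 2.


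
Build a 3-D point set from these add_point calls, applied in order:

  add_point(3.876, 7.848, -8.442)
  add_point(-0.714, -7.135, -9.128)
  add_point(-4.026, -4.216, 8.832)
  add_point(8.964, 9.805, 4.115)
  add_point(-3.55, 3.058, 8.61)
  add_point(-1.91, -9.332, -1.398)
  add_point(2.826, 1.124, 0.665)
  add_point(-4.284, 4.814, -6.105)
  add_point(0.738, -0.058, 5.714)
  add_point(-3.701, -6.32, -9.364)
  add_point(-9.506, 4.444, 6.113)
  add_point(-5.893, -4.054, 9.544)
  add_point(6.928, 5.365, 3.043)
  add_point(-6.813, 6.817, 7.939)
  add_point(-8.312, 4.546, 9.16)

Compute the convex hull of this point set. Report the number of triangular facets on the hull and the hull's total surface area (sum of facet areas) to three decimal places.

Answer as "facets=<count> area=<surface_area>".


facets=22 area=958.186

Hull vertices (13/15): indices [0, 1, 2, 3, 4, 5, 7, 9, 10, 11, 12, 13, 14].

Per-facet area ½‖(b−a)×(c−a)‖:
  f1: (p11, p9, p10) → 92.5163
  f2: (p11, p9, p5) → 45.4590
  f3: (p7, p9, p10) → 74.7305
  f4: (p7, p0, p9) → 51.2466
  f5: (p1, p9, p5) → 12.6142
  f6: (p1, p0, p9) → 24.3386
  f7: (p1, p0, p3) → 102.8936
  f8: (p14, p11, p10) → 14.5522
  f9: (p2, p11, p3) → 15.1290
  f10: (p2, p11, p5) → 9.9781
  f11: (p13, p14, p10) → 4.8082
  f12: (p13, p14, p3) → 17.2578
  f13: (p13, p0, p3) → 111.3631
  f14: (p13, p7, p10) → 26.5100
  f15: (p13, p7, p0) → 60.4700
  f16: (p4, p11, p3) → 38.7850
  f17: (p4, p14, p3) → 26.9008
  f18: (p4, p14, p11) → 18.9300
  f19: (p12, p2, p3) → 25.9626
  f20: (p12, p2, p5) → 89.5479
  f21: (p12, p1, p3) → 22.3530
  f22: (p12, p1, p5) → 71.8392
Σ area = 958.186

Check V−E+F: 13 − 33 + 22 = 2.


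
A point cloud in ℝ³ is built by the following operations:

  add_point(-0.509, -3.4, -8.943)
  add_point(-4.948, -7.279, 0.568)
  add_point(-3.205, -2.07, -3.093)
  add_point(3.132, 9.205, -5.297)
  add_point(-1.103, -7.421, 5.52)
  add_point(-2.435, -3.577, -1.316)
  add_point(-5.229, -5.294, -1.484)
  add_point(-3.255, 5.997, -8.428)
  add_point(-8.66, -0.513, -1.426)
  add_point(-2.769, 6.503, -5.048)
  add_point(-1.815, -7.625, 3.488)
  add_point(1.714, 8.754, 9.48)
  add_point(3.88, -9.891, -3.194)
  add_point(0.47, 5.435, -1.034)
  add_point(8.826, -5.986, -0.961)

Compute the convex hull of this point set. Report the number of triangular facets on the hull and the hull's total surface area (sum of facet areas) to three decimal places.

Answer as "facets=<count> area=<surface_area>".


12 of the 15 inputs are extreme points: [0, 1, 3, 4, 6, 7, 8, 9, 10, 11, 12, 14].

Area of each hull facet:
  f1: (p11, p3, p14) → 120.6744
  f2: (p4, p11, p8) → 99.6277
  f3: (p4, p11, p14) → 100.0485
  f4: (p0, p3, p14) → 84.0893
  f5: (p7, p0, p8) → 49.4150
  f6: (p7, p0, p3) → 37.5824
  f7: (p6, p0, p8) → 26.2933
  f8: (p1, p6, p0) → 9.4350
  f9: (p1, p4, p8) → 21.6111
  f10: (p1, p6, p8) → 6.6747
  f11: (p9, p11, p3) → 47.7725
  f12: (p9, p7, p3) → 11.0813
  f13: (p9, p11, p8) → 75.5258
  f14: (p9, p7, p8) → 16.7518
  f15: (p10, p1, p4) → 2.2831
  f16: (p12, p0, p14) → 32.1599
  f17: (p12, p1, p0) → 45.2237
  f18: (p12, p10, p1) → 19.4749
  f19: (p12, p4, p14) → 34.4848
  f20: (p12, p10, p4) → 8.4391
Σ area = 848.648

Euler: V−E+F = 12−30+20 = 2.

facets=20 area=848.648


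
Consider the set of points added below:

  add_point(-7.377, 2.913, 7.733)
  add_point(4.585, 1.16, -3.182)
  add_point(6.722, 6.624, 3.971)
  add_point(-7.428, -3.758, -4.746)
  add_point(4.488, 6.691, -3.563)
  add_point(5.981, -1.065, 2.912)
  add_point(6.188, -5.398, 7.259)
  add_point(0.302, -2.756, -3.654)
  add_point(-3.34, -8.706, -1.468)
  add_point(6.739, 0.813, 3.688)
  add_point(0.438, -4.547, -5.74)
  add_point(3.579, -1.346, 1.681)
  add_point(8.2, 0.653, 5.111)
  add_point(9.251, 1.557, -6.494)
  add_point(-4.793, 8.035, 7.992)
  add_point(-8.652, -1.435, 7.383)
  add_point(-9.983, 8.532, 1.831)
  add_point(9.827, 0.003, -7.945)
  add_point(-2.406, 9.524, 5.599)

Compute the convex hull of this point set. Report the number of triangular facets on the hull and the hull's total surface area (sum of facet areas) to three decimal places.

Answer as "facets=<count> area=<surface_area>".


14 of the 19 inputs are extreme points: [0, 2, 3, 4, 6, 8, 10, 12, 13, 14, 15, 16, 17, 18].

Triangle areas on the boundary:
  f1: (p6, p8, p17) → 102.7639
  f2: (p4, p3, p16) → 99.4234
  f3: (p4, p3, p17) → 76.1836
  f4: (p15, p3, p16) → 68.0223
  f5: (p15, p3, p8) → 43.1799
  f6: (p15, p6, p8) → 80.2976
  f7: (p10, p8, p17) → 19.9571
  f8: (p10, p3, p17) → 22.1895
  f9: (p10, p3, p8) → 23.5659
  f10: (p18, p14, p16) → 14.8242
  f11: (p18, p4, p16) → 49.7601
  f12: (p13, p4, p17) → 3.7219
  f13: (p0, p14, p16) → 22.3216
  f14: (p0, p15, p16) → 16.9495
  f15: (p0, p6, p14) → 45.5396
  f16: (p0, p15, p6) → 34.8939
  f17: (p2, p18, p4) → 37.9453
  f18: (p2, p13, p4) → 29.3094
  f19: (p2, p18, p14) → 14.4132
  f20: (p12, p6, p14) → 50.8291
  f21: (p12, p2, p14) → 36.9625
  f22: (p12, p6, p17) → 42.1512
  f23: (p12, p13, p17) → 10.0688
  f24: (p12, p2, p13) → 35.5475
Σ area = 980.821

Check V−E+F: 14 − 36 + 24 = 2.

facets=24 area=980.821


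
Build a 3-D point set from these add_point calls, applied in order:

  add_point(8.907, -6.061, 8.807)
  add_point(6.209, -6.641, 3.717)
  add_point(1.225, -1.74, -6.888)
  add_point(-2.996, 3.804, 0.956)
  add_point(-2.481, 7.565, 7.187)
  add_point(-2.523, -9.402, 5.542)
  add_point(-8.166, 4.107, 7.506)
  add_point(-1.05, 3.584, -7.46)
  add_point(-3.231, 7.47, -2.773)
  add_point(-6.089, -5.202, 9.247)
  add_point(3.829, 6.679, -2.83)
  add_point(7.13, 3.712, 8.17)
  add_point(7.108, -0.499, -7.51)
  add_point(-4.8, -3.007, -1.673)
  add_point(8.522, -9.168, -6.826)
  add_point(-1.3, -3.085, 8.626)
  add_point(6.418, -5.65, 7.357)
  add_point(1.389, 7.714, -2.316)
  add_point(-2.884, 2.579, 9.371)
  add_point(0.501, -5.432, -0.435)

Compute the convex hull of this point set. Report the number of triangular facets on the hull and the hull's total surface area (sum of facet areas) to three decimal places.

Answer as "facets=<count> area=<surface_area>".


facets=26 area=1043.366

Hull vertices (15/20): indices [0, 2, 4, 5, 6, 7, 8, 9, 10, 11, 12, 13, 14, 17, 18].

Facet areas (half cross-product norm):
  f1: (p11, p12, p0) → 79.2888
  f2: (p9, p5, p0) → 40.3337
  f3: (p13, p9, p6) → 51.1534
  f4: (p13, p9, p5) → 32.6274
  f5: (p18, p9, p6) → 24.2906
  f6: (p18, p11, p0) → 50.4229
  f7: (p18, p9, p0) → 59.7639
  f8: (p14, p13, p5) → 75.3128
  f9: (p14, p5, p0) → 92.7677
  f10: (p14, p12, p0) → 69.7920
  f11: (p4, p17, p11) → 51.5951
  f12: (p4, p18, p6) → 15.1073
  f13: (p4, p18, p11) → 27.0062
  f14: (p10, p11, p12) → 53.5468
  f15: (p10, p17, p11) → 15.7768
  f16: (p8, p13, p6) → 57.1942
  f17: (p8, p4, p6) → 33.2634
  f18: (p8, p4, p17) → 22.8677
  f19: (p2, p14, p13) → 38.3635
  f20: (p7, p8, p17) → 14.6216
  f21: (p7, p10, p12) → 30.9720
  f22: (p7, p10, p17) → 9.4819
  f23: (p7, p14, p12) → 32.6367
  f24: (p7, p2, p14) → 11.3297
  f25: (p7, p8, p13) → 30.4629
  f26: (p7, p2, p13) → 23.3866
Σ area = 1043.366

Euler: V−E+F = 15−39+26 = 2.


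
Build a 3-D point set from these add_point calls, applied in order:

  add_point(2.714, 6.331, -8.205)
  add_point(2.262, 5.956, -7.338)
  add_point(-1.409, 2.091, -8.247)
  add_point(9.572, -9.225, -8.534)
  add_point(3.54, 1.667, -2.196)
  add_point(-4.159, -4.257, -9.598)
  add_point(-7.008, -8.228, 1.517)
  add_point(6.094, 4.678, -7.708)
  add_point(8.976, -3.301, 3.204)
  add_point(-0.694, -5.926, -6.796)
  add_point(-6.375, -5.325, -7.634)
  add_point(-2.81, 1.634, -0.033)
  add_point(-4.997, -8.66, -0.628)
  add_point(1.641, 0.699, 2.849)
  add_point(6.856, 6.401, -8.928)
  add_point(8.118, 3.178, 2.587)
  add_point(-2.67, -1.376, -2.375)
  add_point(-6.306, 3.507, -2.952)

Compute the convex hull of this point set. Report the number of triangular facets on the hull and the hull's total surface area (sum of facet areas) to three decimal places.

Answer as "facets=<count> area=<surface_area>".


facets=22 area=834.251

Hull vertices (13/18): indices [0, 2, 3, 5, 6, 8, 10, 11, 12, 13, 14, 15, 17].

Facet areas (half cross-product norm):
  f1: (p8, p3, p6) → 108.8566
  f2: (p5, p14, p3) → 100.8088
  f3: (p10, p5, p3) → 19.9590
  f4: (p15, p14, p3) → 90.8132
  f5: (p15, p8, p3) → 40.1978
  f6: (p12, p3, p6) → 8.1720
  f7: (p12, p10, p6) → 10.3864
  f8: (p12, p10, p3) → 63.1790
  f9: (p17, p10, p5) → 15.7322
  f10: (p17, p11, p6) → 26.3392
  f11: (p17, p10, p6) → 47.3178
  f12: (p13, p11, p6) → 29.0486
  f13: (p13, p8, p6) → 50.3294
  f14: (p13, p15, p8) → 22.1467
  f15: (p13, p17, p11) → 3.2138
  f16: (p13, p17, p15) → 28.2587
  f17: (p0, p15, p14) → 25.2270
  f18: (p0, p17, p15) → 66.9172
  f19: (p0, p5, p14) → 22.6758
  f20: (p2, p17, p5) → 25.8696
  f21: (p2, p0, p5) → 8.2189
  f22: (p2, p0, p17) → 20.5830
Σ area = 834.251

Euler characteristic 13−33+22 = 2 ✓


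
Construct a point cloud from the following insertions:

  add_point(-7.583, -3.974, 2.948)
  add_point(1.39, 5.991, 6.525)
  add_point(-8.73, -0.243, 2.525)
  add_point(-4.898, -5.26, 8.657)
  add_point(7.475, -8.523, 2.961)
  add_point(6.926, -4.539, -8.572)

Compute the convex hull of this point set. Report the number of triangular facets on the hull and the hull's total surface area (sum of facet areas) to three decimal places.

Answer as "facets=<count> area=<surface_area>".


facets=8 area=541.140

Points on the hull: [0, 1, 2, 3, 4, 5] (6 of 6).

Per-facet area ½‖(b−a)×(c−a)‖:
  f1: (p5, p1, p2) → 115.3306
  f2: (p5, p1, p4) → 98.0342
  f3: (p3, p1, p2) → 52.8110
  f4: (p3, p1, p4) → 87.5337
  f5: (p0, p5, p4) → 95.1436
  f6: (p0, p3, p4) → 45.0247
  f7: (p0, p5, p2) → 35.7179
  f8: (p0, p3, p2) → 11.5444
Σ area = 541.140

Euler characteristic 6−12+8 = 2 ✓


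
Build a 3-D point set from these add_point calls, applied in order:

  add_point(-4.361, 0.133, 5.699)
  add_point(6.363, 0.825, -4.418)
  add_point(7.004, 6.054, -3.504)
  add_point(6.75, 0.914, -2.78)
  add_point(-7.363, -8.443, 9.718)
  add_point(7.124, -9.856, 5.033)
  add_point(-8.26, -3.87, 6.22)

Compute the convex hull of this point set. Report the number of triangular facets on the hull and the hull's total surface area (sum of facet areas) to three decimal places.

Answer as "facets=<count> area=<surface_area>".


facets=10 area=461.685

7 of the 7 inputs are extreme points: [0, 1, 2, 3, 4, 5, 6].

Per-facet area ½‖(b−a)×(c−a)‖:
  f1: (p1, p2, p6) → 48.4588
  f2: (p0, p2, p6) → 25.1952
  f3: (p0, p2, p5) → 113.7681
  f4: (p3, p2, p5) → 16.3863
  f5: (p3, p1, p5) → 9.4828
  f6: (p3, p1, p2) → 4.3682
  f7: (p4, p0, p6) → 14.0788
  f8: (p4, p0, p5) → 71.6949
  f9: (p4, p1, p6) → 49.4339
  f10: (p4, p1, p5) → 108.8182
Σ area = 461.685

Euler characteristic 7−15+10 = 2 ✓


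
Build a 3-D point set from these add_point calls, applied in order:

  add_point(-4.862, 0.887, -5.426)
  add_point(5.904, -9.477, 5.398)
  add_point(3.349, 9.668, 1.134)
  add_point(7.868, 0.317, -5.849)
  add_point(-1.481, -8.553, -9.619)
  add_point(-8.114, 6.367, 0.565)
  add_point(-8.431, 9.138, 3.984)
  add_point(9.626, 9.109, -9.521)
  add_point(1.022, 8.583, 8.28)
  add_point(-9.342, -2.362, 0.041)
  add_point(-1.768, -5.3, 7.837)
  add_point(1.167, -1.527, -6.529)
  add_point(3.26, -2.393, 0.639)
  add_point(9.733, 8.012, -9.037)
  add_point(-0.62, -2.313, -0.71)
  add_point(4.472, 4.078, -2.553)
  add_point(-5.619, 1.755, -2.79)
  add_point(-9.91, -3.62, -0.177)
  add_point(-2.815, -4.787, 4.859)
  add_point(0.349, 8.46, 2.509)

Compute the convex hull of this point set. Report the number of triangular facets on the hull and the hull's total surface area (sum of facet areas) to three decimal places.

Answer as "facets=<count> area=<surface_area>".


12 of the 20 inputs are extreme points: [0, 1, 2, 3, 4, 5, 6, 7, 8, 10, 13, 17].

Per-facet area ½‖(b−a)×(c−a)‖:
  f1: (p8, p1, p13) → 176.2073
  f2: (p4, p1, p17) → 107.4865
  f3: (p10, p1, p17) → 46.0277
  f4: (p10, p8, p1) → 61.4238
  f5: (p10, p6, p17) → 77.0220
  f6: (p10, p6, p8) → 72.9366
  f7: (p3, p1, p13) → 28.6663
  f8: (p3, p4, p13) → 43.8967
  f9: (p3, p4, p1) → 95.9790
  f10: (p2, p6, p8) → 39.2031
  f11: (p7, p8, p13) → 11.1629
  f12: (p7, p2, p8) → 13.3249
  f13: (p7, p2, p6) → 54.1621
  f14: (p7, p4, p13) → 8.6861
  f15: (p0, p7, p4) → 93.0455
  f16: (p0, p4, p17) → 46.5086
  f17: (p5, p7, p6) → 42.4172
  f18: (p5, p0, p7) → 73.8311
  f19: (p5, p6, p17) → 16.8574
  f20: (p5, p0, p17) → 35.6172
Σ area = 1144.462

Euler: V−E+F = 12−30+20 = 2.

facets=20 area=1144.462


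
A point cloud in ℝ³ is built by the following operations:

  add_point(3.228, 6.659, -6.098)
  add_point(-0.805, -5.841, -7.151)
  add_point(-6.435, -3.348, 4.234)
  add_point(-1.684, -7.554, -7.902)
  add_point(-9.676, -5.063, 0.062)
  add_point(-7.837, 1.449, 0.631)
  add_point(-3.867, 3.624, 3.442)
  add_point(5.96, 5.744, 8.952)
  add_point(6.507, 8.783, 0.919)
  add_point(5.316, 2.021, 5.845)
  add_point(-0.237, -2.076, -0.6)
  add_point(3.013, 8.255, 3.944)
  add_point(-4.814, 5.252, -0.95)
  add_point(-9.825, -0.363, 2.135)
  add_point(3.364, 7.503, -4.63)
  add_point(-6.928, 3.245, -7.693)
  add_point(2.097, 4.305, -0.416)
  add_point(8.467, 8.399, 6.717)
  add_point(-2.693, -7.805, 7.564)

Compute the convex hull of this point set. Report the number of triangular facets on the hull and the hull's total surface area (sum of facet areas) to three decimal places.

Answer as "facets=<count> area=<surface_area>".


15 of the 19 inputs are extreme points: [0, 1, 3, 4, 6, 7, 8, 9, 11, 12, 13, 14, 15, 17, 18].

Per-facet area ½‖(b−a)×(c−a)‖:
  f1: (p7, p18, p13) → 92.6573
  f2: (p4, p18, p13) → 27.2490
  f3: (p4, p18, p3) → 61.2756
  f4: (p4, p15, p13) → 27.8456
  f5: (p4, p15, p3) → 59.7479
  f6: (p9, p3, p17) → 44.4055
  f7: (p9, p18, p3) → 97.3941
  f8: (p9, p7, p17) → 10.2207
  f9: (p9, p7, p18) → 25.4512
  f10: (p12, p15, p13) → 29.8704
  f11: (p0, p15, p3) → 64.5342
  f12: (p6, p7, p13) → 19.1885
  f13: (p6, p12, p13) → 17.2392
  f14: (p1, p3, p17) → 7.2328
  f15: (p1, p0, p3) → 4.4321
  f16: (p11, p6, p12) → 19.8437
  f17: (p11, p7, p17) → 12.4980
  f18: (p11, p6, p7) → 25.6981
  f19: (p8, p1, p17) → 48.5315
  f20: (p8, p1, p0) → 47.3673
  f21: (p8, p11, p17) → 13.1817
  f22: (p14, p11, p12) → 36.3050
  f23: (p14, p8, p11) → 14.9093
  f24: (p14, p8, p0) → 2.6880
  f25: (p14, p12, p15) → 33.9278
  f26: (p14, p0, p15) → 8.5881
Σ area = 852.283

Euler: V−E+F = 15−39+26 = 2.

facets=26 area=852.283


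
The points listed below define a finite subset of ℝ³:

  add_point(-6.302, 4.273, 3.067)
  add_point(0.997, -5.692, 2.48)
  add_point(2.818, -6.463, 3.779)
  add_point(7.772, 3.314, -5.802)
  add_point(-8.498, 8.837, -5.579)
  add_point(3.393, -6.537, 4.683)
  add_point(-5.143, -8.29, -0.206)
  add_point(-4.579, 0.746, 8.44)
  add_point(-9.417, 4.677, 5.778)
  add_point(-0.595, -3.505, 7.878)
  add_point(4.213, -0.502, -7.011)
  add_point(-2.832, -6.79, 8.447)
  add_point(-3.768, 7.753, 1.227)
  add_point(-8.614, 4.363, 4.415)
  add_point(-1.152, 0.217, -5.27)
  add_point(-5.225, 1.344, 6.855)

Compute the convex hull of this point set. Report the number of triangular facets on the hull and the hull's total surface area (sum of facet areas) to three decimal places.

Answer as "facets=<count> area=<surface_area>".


12 of the 16 inputs are extreme points: [2, 3, 4, 5, 6, 7, 8, 9, 10, 11, 12, 14].

Triangle areas on the boundary:
  f1: (p4, p6, p8) → 89.9629
  f2: (p12, p4, p8) → 32.7118
  f3: (p12, p4, p3) → 59.1606
  f4: (p10, p4, p3) → 42.2333
  f5: (p10, p5, p3) → 34.8141
  f6: (p11, p6, p8) → 60.3347
  f7: (p11, p5, p6) → 31.8284
  f8: (p9, p5, p3) → 43.4148
  f9: (p9, p11, p5) → 11.9214
  f10: (p14, p4, p6) → 56.0103
  f11: (p14, p10, p6) → 27.8500
  f12: (p14, p10, p4) → 23.0150
  f13: (p2, p5, p6) → 2.7631
  f14: (p2, p10, p6) → 55.3866
  f15: (p2, p10, p5) → 4.7241
  f16: (p7, p12, p3) → 70.2685
  f17: (p7, p9, p3) → 50.6406
  f18: (p7, p12, p8) → 26.6587
  f19: (p7, p11, p8) → 18.0161
  f20: (p7, p9, p11) → 11.5090
Σ area = 753.224

Euler characteristic 12−30+20 = 2 ✓

facets=20 area=753.224


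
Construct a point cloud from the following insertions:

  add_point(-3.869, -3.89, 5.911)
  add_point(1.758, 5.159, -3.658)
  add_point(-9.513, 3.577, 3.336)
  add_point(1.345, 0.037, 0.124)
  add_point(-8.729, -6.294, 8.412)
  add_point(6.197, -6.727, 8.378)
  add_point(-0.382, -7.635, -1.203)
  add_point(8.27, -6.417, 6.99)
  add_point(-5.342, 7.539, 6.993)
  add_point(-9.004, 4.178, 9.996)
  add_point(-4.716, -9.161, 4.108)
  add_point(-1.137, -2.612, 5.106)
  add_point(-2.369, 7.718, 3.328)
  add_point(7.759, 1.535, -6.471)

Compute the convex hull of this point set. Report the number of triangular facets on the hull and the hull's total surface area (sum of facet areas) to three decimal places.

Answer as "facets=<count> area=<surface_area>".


11 of the 14 inputs are extreme points: [1, 2, 4, 5, 6, 7, 8, 9, 10, 12, 13].

Triangle areas on the boundary:
  f1: (p6, p10, p2) → 47.8515
  f2: (p6, p10, p7) → 42.0069
  f3: (p6, p13, p7) → 77.5817
  f4: (p4, p10, p2) → 36.1013
  f5: (p4, p9, p2) → 34.5305
  f6: (p8, p9, p2) → 17.7276
  f7: (p5, p4, p9) → 78.9821
  f8: (p5, p8, p7) → 21.3948
  f9: (p5, p8, p9) → 53.2015
  f10: (p5, p10, p7) → 12.2559
  f11: (p5, p4, p10) → 38.0727
  f12: (p1, p6, p2) → 82.6398
  f13: (p1, p6, p13) → 48.0531
  f14: (p12, p13, p7) → 113.9453
  f15: (p12, p8, p7) → 41.9339
  f16: (p12, p1, p13) → 17.6591
  f17: (p12, p8, p2) → 16.0958
  f18: (p12, p1, p2) → 33.8257
Σ area = 813.859

Check V−E+F: 11 − 27 + 18 = 2.

facets=18 area=813.859
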